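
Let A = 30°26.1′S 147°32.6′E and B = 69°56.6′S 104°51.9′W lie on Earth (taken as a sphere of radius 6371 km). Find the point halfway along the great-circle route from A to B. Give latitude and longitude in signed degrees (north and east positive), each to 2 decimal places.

-60.26°, 170.86°

Central angle δ = 1.1740 rad. Interpolating on the sphere with fraction f = 0.5:
P = [sin((1−f)δ)·A + sin(fδ)·B] / sin δ = 0.6005·A + 0.6005·B in Cartesian coordinates,
giving P = (-0.4897, 0.0788, -0.8683), i.e. latitude -60.26°, longitude 170.86°.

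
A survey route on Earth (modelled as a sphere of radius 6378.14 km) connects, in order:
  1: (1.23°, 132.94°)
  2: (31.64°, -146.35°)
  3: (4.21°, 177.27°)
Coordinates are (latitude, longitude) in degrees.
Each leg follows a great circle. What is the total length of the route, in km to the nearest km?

13940 km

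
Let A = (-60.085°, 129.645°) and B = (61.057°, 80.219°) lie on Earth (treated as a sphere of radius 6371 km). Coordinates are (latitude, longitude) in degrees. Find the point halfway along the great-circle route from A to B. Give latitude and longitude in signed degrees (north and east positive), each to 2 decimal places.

0.53°, 105.33°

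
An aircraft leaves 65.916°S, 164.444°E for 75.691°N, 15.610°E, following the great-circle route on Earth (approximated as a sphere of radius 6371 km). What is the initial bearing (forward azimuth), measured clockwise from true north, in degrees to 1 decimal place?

With φ₁ = -1.1505, φ₂ = 1.3211, Δλ = -2.5976 rad, the forward-azimuth formula gives
θ = atan2( sin Δλ cos φ₂ , cos φ₁ sin φ₂ − sin φ₁ cos φ₂ cos Δλ ) = atan2(-0.1279, 0.2023) = -32.30°.
Adding 360° brings this into [0°, 360°): 327.7°.

327.7°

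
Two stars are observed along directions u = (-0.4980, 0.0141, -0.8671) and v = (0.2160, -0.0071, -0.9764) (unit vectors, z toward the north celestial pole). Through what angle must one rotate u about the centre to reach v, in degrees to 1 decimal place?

42.4°

u·v = 0.7390; |u| = 1.0000, |v| = 1.0000.
cos θ = (u·v)/(|u||v|) = 0.7389, so θ = 42.4°.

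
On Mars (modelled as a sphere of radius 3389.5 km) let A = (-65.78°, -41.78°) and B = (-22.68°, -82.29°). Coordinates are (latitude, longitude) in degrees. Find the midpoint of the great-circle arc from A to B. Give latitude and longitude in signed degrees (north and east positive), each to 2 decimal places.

-45.77°, -70.11°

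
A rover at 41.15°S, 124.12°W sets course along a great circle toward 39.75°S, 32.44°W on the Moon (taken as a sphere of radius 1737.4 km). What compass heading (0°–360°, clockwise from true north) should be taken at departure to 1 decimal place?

122.9°

With φ₁ = -0.7182, φ₂ = -0.6938, Δλ = 1.6001 rad, the forward-azimuth formula gives
θ = atan2( sin Δλ cos φ₂ , cos φ₁ sin φ₂ − sin φ₁ cos φ₂ cos Δλ ) = atan2(0.7685, -0.4963) = 122.86°.
So the initial bearing is 122.9°.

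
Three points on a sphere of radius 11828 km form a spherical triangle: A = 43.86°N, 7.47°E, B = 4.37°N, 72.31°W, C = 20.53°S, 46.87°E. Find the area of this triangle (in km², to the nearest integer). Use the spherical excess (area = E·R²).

Side lengths (central angles): a = 2.0737, b = 1.2883, c = 1.3894 rad; semiperimeter s = 2.3757.
By l'Huilier's theorem, tan(E/4) = √[tan(s/2) tan((s−a)/2) tan((s−b)/2) tan((s−c)/2)], giving spherical excess E = 1.3478 rad.
Area = E·R² = 1.3478 × (11828)² ≈ 188557506 km².

188557506 km²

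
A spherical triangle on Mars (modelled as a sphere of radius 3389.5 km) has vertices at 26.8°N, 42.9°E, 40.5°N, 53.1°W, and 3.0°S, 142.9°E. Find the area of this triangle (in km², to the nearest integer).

Side lengths (central angles): a = 2.4402, b = 1.7501, c = 1.3471 rad; semiperimeter s = 2.7687.
By l'Huilier's theorem, tan(E/4) = √[tan(s/2) tan((s−a)/2) tan((s−b)/2) tan((s−c)/2)], giving spherical excess E = 2.3053 rad.
Area = E·R² = 2.3053 × (3389.5)² ≈ 26485023 km².

26485023 km²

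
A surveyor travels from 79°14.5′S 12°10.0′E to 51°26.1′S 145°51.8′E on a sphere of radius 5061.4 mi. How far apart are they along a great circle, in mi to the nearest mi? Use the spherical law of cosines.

4112 mi

Let φ₁ = -1.3830 rad, φ₂ = -0.8977 rad, and Δλ = 2.3334 rad.
cos c = sin φ₁ sin φ₂ + cos φ₁ cos φ₂ cos Δλ = (-0.9824)(-0.7819) + (0.1867)(0.6234)(-0.6908) = 0.68777,
so c = arccos(0.68777) = 0.81239 rad.
Distance = R·c = 5061.4 × 0.8124 ≈ 4112 mi.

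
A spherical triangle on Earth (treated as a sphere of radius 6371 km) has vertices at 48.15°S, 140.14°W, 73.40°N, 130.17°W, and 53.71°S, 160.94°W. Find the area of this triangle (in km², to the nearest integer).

Side lengths (central angles): a = 2.2487, b = 0.2474, c = 2.1248 rad; semiperimeter s = 2.3104.
By l'Huilier's theorem, tan(E/4) = √[tan(s/2) tan((s−a)/2) tan((s−b)/2) tan((s−c)/2)], giving spherical excess E = 0.4159 rad.
Area = E·R² = 0.4159 × (6371)² ≈ 16879758 km².

16879758 km²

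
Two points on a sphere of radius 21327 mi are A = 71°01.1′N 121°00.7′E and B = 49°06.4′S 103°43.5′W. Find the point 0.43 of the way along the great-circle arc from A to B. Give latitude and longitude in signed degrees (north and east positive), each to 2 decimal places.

The central angle between A and B is δ = 2.6181 rad.
With f = 0.43, the slerp weights are sin((1−f)δ)/sin δ = 1.9942 and sin(fδ)/sin δ = 1.8056.
Weighted sum of the unit vectors: (1.9942)·(-0.1676,0.2788,0.9456) + (1.8056)·(-0.1553,-0.6360,-0.7559) = (-0.6146, -0.5923, 0.5209).
Converting back: φ = atan2(z, √(x²+y²)) = 31.39°, λ = atan2(y, x) = -136.06°.

31.39°, -136.06°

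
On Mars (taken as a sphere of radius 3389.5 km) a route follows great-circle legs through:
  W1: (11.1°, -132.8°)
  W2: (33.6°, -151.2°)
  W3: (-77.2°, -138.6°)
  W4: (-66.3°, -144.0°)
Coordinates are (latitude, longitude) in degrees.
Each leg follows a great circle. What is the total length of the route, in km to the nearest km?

8885 km

Leg W1→W2: central angle 0.4905 rad, distance 1662.6 km.
Leg W2→W3: central angle 1.9386 rad, distance 6570.8 km.
Leg W3→W4: central angle 0.1923 rad, distance 651.9 km.
Total: 1662.6 + 6570.8 + 651.9 ≈ 8885 km.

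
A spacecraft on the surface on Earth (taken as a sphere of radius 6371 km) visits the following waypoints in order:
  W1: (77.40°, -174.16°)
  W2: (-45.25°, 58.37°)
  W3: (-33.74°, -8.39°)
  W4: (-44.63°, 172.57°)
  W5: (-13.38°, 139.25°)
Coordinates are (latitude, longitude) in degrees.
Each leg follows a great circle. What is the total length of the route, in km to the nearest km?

37467 km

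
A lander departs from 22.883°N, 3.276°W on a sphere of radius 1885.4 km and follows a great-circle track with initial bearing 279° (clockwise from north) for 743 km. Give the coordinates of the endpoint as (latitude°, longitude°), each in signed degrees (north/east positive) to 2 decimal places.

Angular distance δ = d/R = 743/1885.4 = 0.39408 rad; initial bearing θ = 4.8695 rad.
sin φ₂ = sin φ₁ cos δ + cos φ₁ sin δ cos θ = (0.3889)(0.9233) + (0.9213)(0.3840)(0.1564) = 0.4144, so φ₂ = 24.48°.
Δλ = atan2(sin θ sin δ cos φ₁, cos δ − sin φ₁ sin φ₂) = atan2(-0.3494, 0.7622) = -24.626°.
λ₂ = -3.276° − 24.626° = -27.90°.

24.48°, -27.90°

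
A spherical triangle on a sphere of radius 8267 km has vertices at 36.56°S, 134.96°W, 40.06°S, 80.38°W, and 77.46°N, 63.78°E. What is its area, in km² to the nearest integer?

142609674 km²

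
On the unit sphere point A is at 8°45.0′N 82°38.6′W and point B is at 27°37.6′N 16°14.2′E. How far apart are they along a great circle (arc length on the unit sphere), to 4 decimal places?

1.6355

With latitudes φ₁ = 8.750°, φ₂ = 27.627° and longitude difference Δλ = 98.880°:
cos c = sin φ₁ sin φ₂ + cos φ₁ cos φ₂ cos Δλ = (0.1521)(0.4637) + (0.9884)(0.8860)(-0.1544) = -0.06463,
so c = arccos(-0.06463) = 1.63547 rad.
On the unit sphere the arc length equals the central angle: 1.6355.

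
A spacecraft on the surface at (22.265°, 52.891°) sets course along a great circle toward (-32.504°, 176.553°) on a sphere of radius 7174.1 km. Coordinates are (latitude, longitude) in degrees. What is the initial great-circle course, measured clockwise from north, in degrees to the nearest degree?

115°

With φ₁ = 0.3886, φ₂ = -0.5673, Δλ = 2.1583 rad, the forward-azimuth formula gives
θ = atan2( sin Δλ cos φ₂ , cos φ₁ sin φ₂ − sin φ₁ cos φ₂ cos Δλ ) = atan2(0.7019, -0.3202) = 114.52°.
So the initial bearing is 115°.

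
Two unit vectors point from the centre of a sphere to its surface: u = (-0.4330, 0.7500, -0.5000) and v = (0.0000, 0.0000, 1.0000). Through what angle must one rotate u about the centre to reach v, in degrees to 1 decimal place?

120.0°

u·v = -0.5000; |u| = 1.0000, |v| = 1.0000.
cos θ = (u·v)/(|u||v|) = -0.5000, so θ = 120.0°.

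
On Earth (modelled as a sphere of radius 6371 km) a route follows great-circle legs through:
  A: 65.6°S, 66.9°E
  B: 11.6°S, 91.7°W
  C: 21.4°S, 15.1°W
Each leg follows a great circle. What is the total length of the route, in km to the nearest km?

Leg A→B: central angle 1.7657 rad, distance 11249.1 km.
Leg B→C: central angle 1.2821 rad, distance 8168.1 km.
Total: 11249.1 + 8168.1 ≈ 19417 km.

19417 km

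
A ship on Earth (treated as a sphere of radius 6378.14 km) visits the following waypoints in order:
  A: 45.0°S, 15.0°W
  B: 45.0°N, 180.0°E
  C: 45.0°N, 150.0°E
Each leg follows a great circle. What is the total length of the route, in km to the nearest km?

21206 km

Leg A→B: central angle 2.9567 rad, distance 18858.5 km.
Leg B→C: central angle 0.3681 rad, distance 2347.8 km.
Total: 18858.5 + 2347.8 ≈ 21206 km.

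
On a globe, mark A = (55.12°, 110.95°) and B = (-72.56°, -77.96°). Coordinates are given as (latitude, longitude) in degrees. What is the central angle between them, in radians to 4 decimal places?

2.8304 rad

In radians: φ₁ = 0.9620, φ₂ = -1.2664, Δλ = 171.090° = 2.9861 rad.
cos c = sin φ₁ sin φ₂ + cos φ₁ cos φ₂ cos Δλ = (0.8204)(-0.9540) + (0.5719)(0.2997)(-0.9879) = -0.95196,
so c = arccos(-0.95196) = 2.83038 rad.
So the angular separation is 2.8304 rad.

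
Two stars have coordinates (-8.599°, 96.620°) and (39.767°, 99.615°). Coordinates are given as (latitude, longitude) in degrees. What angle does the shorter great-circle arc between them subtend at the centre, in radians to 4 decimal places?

0.8455 rad

In radians: φ₁ = -0.1501, φ₂ = 0.6941, Δλ = 2.995° = 0.0523 rad.
Haversine: a = sin²(Δφ/2) + cos φ₁ cos φ₂ sin²(Δλ/2) = 0.1678 + (0.9888)(0.7687)(0.0007) = 0.16833.
Central angle c = 2·arcsin(√a) = 0.84553 rad.
So the angular separation is 0.8455 rad.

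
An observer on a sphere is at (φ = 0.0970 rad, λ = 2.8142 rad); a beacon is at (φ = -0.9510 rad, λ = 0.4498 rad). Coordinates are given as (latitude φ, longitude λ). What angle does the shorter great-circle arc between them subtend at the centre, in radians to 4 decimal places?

2.0840 rad

With latitudes φ₁ = 5.558°, φ₂ = -54.488° and longitude difference Δλ = -135.470°:
cos c = sin φ₁ sin φ₂ + cos φ₁ cos φ₂ cos Δλ = (0.0968)(-0.8140) + (0.9953)(0.5809)(-0.7129) = -0.49098,
so c = arccos(-0.49098) = 2.08401 rad.
So the angular separation is 2.0840 rad.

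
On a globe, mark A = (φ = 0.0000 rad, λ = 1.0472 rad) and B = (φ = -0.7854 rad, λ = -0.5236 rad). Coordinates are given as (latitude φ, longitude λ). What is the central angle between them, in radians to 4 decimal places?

With latitudes φ₁ = 0.000°, φ₂ = -45.000° and longitude difference Δλ = -90.000°:
cos c = sin φ₁ sin φ₂ + cos φ₁ cos φ₂ cos Δλ = (0.0000)(-0.7071) + (1.0000)(0.7071)(-0.0000) = -0.00000,
so c = arccos(-0.00000) = 1.57080 rad.
So the angular separation is 1.5708 rad.

1.5708 rad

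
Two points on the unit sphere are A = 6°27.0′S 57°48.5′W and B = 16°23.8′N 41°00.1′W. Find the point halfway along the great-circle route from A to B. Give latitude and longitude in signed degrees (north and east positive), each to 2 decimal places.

The central angle between A and B is δ = 0.4932 rad.
With f = 0.5, the slerp weights are sin((1−f)δ)/sin δ = 0.5156 and sin(fδ)/sin δ = 0.5156.
Weighted sum of the unit vectors: (0.5156)·(0.5294,-0.8409,-0.1123) + (0.5156)·(0.7240,-0.6294,0.2823) = (0.6462, -0.7581, 0.0876).
Converting back: φ = atan2(z, √(x²+y²)) = 5.03°, λ = atan2(y, x) = -49.55°.

5.03°, -49.55°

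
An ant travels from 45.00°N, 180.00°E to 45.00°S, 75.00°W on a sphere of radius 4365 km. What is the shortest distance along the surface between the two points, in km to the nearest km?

Let φ₁ = 0.7854 rad, φ₂ = -0.7854 rad, and Δλ = 1.8326 rad.
cos c = sin φ₁ sin φ₂ + cos φ₁ cos φ₂ cos Δλ = (0.7071)(-0.7071) + (0.7071)(0.7071)(-0.2588) = -0.62941,
so c = arccos(-0.62941) = 2.25159 rad.
Distance = R·c = 4365 × 2.2516 ≈ 9828 km.

9828 km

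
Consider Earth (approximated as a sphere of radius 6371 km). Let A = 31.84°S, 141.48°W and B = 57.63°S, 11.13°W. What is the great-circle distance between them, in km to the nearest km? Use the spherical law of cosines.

9041 km

With latitudes φ₁ = -31.840°, φ₂ = -57.630° and longitude difference Δλ = 130.350°:
cos c = sin φ₁ sin φ₂ + cos φ₁ cos φ₂ cos Δλ = (-0.5275)(-0.8446) + (0.8495)(0.5354)(-0.6475) = 0.15110,
so c = arccos(0.15110) = 1.41912 rad.
Distance = R·c = 6371 × 1.4191 ≈ 9041 km.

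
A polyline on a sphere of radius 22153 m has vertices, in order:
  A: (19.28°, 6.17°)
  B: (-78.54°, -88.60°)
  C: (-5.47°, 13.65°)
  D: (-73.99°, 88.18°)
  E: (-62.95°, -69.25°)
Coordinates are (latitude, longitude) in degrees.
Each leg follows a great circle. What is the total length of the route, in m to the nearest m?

Leg A→B: central angle 1.9169 rad, distance 42464.2 m.
Leg B→C: central angle 1.5193 rad, distance 33657.4 m.
Leg C→D: central angle 1.4052 rad, distance 31129.0 m.
Leg D→E: central angle 0.7374 rad, distance 16334.8 m.
Total: 42464.2 + 33657.4 + 31129.0 + 16334.8 ≈ 123585 m.

123585 m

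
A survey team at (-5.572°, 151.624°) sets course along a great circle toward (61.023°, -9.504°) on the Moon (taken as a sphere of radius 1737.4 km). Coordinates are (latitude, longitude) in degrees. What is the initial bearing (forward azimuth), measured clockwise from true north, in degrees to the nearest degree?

349°

With φ₁ = -0.0972, φ₂ = 1.0651, Δλ = -2.8122 rad, the forward-azimuth formula gives
θ = atan2( sin Δλ cos φ₂ , cos φ₁ sin φ₂ − sin φ₁ cos φ₂ cos Δλ ) = atan2(-0.1567, 0.8262) = -10.74°.
Adding 360° brings this into [0°, 360°): 349°.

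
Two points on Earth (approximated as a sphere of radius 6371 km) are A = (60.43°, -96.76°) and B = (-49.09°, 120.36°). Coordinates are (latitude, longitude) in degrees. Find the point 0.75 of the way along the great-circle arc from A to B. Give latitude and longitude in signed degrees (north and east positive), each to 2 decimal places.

-17.97°, 149.63°

The central angle between A and B is δ = 2.7263 rad.
With f = 0.75, the slerp weights are sin((1−f)δ)/sin δ = 1.5615 and sin(fδ)/sin δ = 2.2054.
Weighted sum of the unit vectors: (1.5615)·(-0.0581,-0.4901,0.8698) + (2.2054)·(-0.3310,0.5651,-0.7557) = (-0.8207, 0.4809, -0.3085).
Converting back: φ = atan2(z, √(x²+y²)) = -17.97°, λ = atan2(y, x) = 149.63°.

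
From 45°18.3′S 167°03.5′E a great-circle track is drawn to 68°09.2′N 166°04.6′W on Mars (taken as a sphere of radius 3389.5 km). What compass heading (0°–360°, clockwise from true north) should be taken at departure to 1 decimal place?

10.7°

With φ₁ = -0.7907, φ₂ = 1.1895, Δλ = 0.4689 rad, the forward-azimuth formula gives
θ = atan2( sin Δλ cos φ₂ , cos φ₁ sin φ₂ − sin φ₁ cos φ₂ cos Δλ ) = atan2(0.1682, 0.8888) = 10.71°.
So the initial bearing is 10.7°.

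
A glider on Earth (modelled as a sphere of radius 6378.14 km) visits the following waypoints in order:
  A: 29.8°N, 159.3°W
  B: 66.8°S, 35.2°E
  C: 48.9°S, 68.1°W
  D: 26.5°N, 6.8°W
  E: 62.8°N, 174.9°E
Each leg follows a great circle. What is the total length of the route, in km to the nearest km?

41908 km

Leg A→B: central angle 2.4779 rad, distance 15804.6 km.
Leg B→C: central angle 0.8853 rad, distance 5646.6 km.
Leg C→D: central angle 1.6245 rad, distance 10361.6 km.
Leg D→E: central angle 1.5828 rad, distance 10095.5 km.
Total: 15804.6 + 5646.6 + 10361.6 + 10095.5 ≈ 41908 km.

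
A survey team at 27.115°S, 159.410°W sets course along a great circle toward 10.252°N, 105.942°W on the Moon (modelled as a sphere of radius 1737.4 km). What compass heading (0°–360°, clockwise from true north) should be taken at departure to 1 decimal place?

61.7°

Δλ = 53.468° = 0.9332 rad.
y = sin Δλ · cos φ₂ = (0.8035)(0.9840) = 0.7907
x = cos φ₁ sin φ₂ − sin φ₁ cos φ₂ cos Δλ = (0.8901)(0.1780) − (-0.4558)(0.9840)(0.5953) = 0.4254
θ = atan2(y, x) = 61.72°, so the bearing is 61.7°.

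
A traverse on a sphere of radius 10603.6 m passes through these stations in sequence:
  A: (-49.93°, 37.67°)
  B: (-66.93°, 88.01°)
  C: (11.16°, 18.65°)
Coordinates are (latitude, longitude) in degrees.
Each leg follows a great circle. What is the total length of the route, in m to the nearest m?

22680 m

Leg A→B: central angle 0.5255 rad, distance 5572.7 m.
Leg B→C: central angle 1.6134 rad, distance 17107.5 m.
Total: 5572.7 + 17107.5 ≈ 22680 m.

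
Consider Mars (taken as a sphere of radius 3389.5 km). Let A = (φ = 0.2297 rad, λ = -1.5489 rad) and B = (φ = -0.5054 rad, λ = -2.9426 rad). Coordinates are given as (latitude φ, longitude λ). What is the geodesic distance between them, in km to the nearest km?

5189 km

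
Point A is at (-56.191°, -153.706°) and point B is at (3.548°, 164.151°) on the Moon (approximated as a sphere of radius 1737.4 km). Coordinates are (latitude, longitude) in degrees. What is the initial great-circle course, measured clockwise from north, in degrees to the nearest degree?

314°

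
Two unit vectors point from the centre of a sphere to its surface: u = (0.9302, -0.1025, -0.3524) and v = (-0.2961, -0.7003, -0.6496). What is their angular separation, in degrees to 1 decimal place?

88.6°

u·v = 0.0253; |u| = 1.0000, |v| = 1.0000.
cos θ = (u·v)/(|u||v|) = 0.0253, so θ = 88.6°.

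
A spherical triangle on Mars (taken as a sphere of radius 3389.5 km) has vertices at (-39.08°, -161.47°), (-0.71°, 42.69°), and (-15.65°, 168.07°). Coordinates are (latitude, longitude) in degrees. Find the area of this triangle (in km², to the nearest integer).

14628045 km²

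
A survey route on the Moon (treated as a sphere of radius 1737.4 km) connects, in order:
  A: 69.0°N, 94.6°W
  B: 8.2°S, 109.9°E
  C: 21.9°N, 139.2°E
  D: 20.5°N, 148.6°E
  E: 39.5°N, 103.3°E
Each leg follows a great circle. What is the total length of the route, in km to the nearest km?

6387 km

Leg A→B: central angle 2.0442 rad, distance 3551.6 km.
Leg B→C: central angle 0.7263 rad, distance 1261.8 km.
Leg C→D: central angle 0.1549 rad, distance 269.1 km.
Leg D→E: central angle 0.7508 rad, distance 1304.4 km.
Total: 3551.6 + 1261.8 + 269.1 + 1304.4 ≈ 6387 km.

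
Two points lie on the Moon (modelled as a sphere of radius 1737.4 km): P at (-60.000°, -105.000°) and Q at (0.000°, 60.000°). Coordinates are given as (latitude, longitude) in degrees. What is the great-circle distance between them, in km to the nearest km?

Let φ₁ = -1.0472 rad, φ₂ = 0.0000 rad, and Δλ = 2.8798 rad.
cos c = sin φ₁ sin φ₂ + cos φ₁ cos φ₂ cos Δλ = (-0.8660)(0.0000) + (0.5000)(1.0000)(-0.9659) = -0.48296,
so c = arccos(-0.48296) = 2.07483 rad.
Distance = R·c = 1737.4 × 2.0748 ≈ 3605 km.

3605 km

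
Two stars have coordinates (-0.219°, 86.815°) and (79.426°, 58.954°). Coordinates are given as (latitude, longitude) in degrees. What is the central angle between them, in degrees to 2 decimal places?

In radians: φ₁ = -0.0038, φ₂ = 1.3862, Δλ = -27.861° = -0.4863 rad.
cos c = sin φ₁ sin φ₂ + cos φ₁ cos φ₂ cos Δλ = (-0.0038)(0.9830) + (1.0000)(0.1835)(0.8841) = 0.15848,
so c = arccos(0.15848) = 1.41165 rad.
So the angular separation is 80.88°.

80.88°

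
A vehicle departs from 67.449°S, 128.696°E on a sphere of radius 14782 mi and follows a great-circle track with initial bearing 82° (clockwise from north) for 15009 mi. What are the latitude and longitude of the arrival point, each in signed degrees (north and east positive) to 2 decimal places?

-26.21°, -161.62°

Angular distance δ = d/R = 15009/14782 = 1.01536 rad; initial bearing θ = 1.4312 rad.
sin φ₂ = sin φ₁ cos δ + cos φ₁ sin δ cos θ = (-0.9235)(0.5273) + (0.3835)(0.8497)(0.1392) = -0.4416, so φ₂ = -26.21°.
Δλ = atan2(sin θ sin δ cos φ₁, cos δ − sin φ₁ sin φ₂) = atan2(0.3227, 0.1194) = 69.688°.
λ₂ = 128.696° + 69.688° = 198.38° → -161.62° after wrapping to (−180°, 180°].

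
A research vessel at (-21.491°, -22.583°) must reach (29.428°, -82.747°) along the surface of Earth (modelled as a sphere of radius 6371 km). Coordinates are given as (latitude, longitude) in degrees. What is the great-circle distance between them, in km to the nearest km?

Let φ₁ = -0.3751 rad, φ₂ = 0.5136 rad, and Δλ = -1.0501 rad.
cos c = sin φ₁ sin φ₂ + cos φ₁ cos φ₂ cos Δλ = (-0.3664)(0.4913) + (0.9305)(0.8710)(0.4975) = 0.22320,
so c = arccos(0.22320) = 1.34570 rad.
Distance = R·c = 6371 × 1.3457 ≈ 8573 km.

8573 km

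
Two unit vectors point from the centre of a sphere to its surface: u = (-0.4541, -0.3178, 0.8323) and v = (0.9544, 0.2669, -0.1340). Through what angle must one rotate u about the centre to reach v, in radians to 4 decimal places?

u·v = -0.6297; |u| = 1.0000, |v| = 1.0000.
cos θ = (u·v)/(|u||v|) = -0.6297, so θ = 2.2520 rad.

2.2520 rad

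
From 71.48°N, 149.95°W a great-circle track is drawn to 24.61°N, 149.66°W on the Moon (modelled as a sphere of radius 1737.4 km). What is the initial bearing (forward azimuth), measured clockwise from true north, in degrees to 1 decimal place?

179.6°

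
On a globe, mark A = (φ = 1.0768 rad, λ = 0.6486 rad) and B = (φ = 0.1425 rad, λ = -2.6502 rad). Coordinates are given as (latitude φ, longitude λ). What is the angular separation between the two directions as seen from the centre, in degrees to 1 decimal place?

With latitudes φ₁ = 61.696°, φ₂ = 8.165° and longitude difference Δλ = 170.993°:
Haversine: a = sin²(Δφ/2) + cos φ₁ cos φ₂ sin²(Δλ/2) = 0.2028 + (0.4741)(0.9899)(0.9938) = 0.66926.
Central angle c = 2·arcsin(√a) = 1.91613 rad.
So the angular separation is 109.8°.

109.8°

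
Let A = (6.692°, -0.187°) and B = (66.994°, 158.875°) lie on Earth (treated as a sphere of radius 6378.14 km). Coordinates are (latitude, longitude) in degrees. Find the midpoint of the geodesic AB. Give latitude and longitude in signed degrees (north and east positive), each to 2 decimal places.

58.18°, 12.35°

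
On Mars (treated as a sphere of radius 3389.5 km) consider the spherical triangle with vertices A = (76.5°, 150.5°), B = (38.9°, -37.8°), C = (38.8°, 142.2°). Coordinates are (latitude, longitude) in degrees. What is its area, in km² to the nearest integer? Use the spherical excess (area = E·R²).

376898 km²

Side lengths (central angles): a = 1.7855, b = 0.6611, c = 1.1254 rad; semiperimeter s = 1.7860.
By l'Huilier's theorem, tan(E/4) = √[tan(s/2) tan((s−a)/2) tan((s−b)/2) tan((s−c)/2)], giving spherical excess E = 0.0328 rad.
Area = E·R² = 0.0328 × (3389.5)² ≈ 376898 km².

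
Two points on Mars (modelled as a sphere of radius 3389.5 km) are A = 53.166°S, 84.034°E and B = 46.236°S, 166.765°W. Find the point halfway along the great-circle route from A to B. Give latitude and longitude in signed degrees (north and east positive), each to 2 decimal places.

-63.72°, 144.37°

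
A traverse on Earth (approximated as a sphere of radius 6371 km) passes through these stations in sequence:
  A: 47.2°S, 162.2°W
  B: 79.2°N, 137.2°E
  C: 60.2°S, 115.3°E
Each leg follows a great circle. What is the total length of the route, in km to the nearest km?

30152 km

Leg A→B: central angle 2.2893 rad, distance 14584.9 km.
Leg B→C: central angle 2.4434 rad, distance 15566.8 km.
Total: 14584.9 + 15566.8 ≈ 30152 km.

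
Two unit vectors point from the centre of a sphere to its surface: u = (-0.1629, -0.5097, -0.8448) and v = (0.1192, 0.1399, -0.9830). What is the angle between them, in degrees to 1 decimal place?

42.3°

u·v = 0.7397; |u| = 1.0000, |v| = 1.0000.
cos θ = (u·v)/(|u||v|) = 0.7397, so θ = 42.3°.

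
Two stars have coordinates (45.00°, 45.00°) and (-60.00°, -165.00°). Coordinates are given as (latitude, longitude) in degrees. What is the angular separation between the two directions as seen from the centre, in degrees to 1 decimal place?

156.7°

In radians: φ₁ = 0.7854, φ₂ = -1.0472, Δλ = 150.000° = 2.6180 rad.
cos c = sin φ₁ sin φ₂ + cos φ₁ cos φ₂ cos Δλ = (0.7071)(-0.8660) + (0.7071)(0.5000)(-0.8660) = -0.91856,
so c = arccos(-0.91856) = 2.73521 rad.
So the angular separation is 156.7°.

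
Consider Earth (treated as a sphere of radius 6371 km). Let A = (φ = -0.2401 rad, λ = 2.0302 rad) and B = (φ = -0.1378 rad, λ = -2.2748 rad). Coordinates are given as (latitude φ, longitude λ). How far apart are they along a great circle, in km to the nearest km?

12276 km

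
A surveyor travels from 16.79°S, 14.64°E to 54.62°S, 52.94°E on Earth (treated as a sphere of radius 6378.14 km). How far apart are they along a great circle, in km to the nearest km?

5331 km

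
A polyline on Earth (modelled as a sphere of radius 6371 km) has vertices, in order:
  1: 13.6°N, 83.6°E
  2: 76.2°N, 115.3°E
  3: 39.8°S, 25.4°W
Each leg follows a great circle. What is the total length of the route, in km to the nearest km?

Leg 1→2: central angle 1.1312 rad, distance 7206.6 km.
Leg 2→3: central angle 2.4394 rad, distance 15541.6 km.
Total: 7206.6 + 15541.6 ≈ 22748 km.

22748 km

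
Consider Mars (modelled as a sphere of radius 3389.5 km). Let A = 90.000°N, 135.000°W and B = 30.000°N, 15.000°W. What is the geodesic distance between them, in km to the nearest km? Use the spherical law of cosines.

3549 km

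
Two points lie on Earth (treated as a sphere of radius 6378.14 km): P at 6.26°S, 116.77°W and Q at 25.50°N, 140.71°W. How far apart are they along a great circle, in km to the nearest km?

4383 km

Let φ₁ = -0.1093 rad, φ₂ = 0.4451 rad, and Δλ = -0.4178 rad.
Haversine: a = sin²(Δφ/2) + cos φ₁ cos φ₂ sin²(Δλ/2) = 0.0749 + (0.9940)(0.9026)(0.0430) = 0.11346.
Central angle c = 2·arcsin(√a) = 0.68712 rad.
Distance = R·c = 6378.14 × 0.6871 ≈ 4383 km.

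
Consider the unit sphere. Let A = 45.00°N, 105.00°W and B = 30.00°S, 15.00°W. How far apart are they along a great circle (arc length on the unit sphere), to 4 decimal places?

With latitudes φ₁ = 45.000°, φ₂ = -30.000° and longitude difference Δλ = 90.000°:
Haversine: a = sin²(Δφ/2) + cos φ₁ cos φ₂ sin²(Δλ/2) = 0.3706 + (0.7071)(0.8660)(0.5000) = 0.67678.
Central angle c = 2·arcsin(√a) = 1.93216 rad.
On the unit sphere the arc length equals the central angle: 1.9322.

1.9322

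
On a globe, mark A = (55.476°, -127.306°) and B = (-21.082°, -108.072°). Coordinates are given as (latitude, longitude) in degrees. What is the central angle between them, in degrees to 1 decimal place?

78.3°

With latitudes φ₁ = 55.476°, φ₂ = -21.082° and longitude difference Δλ = 19.234°:
Haversine: a = sin²(Δφ/2) + cos φ₁ cos φ₂ sin²(Δλ/2) = 0.3838 + (0.5668)(0.9331)(0.0279) = 0.39853.
Central angle c = 2·arcsin(√a) = 1.36643 rad.
So the angular separation is 78.3°.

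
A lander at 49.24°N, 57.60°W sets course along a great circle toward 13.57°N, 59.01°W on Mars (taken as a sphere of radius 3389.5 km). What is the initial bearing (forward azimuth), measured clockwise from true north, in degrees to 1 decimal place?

182.3°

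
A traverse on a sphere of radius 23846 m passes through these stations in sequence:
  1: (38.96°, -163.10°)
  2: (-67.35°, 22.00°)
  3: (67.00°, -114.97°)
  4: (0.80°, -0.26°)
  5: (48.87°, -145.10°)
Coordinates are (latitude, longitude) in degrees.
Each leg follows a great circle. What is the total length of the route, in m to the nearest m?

222902 m

Leg 1→2: central angle 2.6436 rad, distance 63039.4 m.
Leg 2→3: central angle 2.8560 rad, distance 68105.0 m.
Leg 3→4: central angle 1.7218 rad, distance 41058.9 m.
Leg 4→5: central angle 2.1261 rad, distance 50698.6 m.
Total: 63039.4 + 68105.0 + 41058.9 + 50698.6 ≈ 222902 m.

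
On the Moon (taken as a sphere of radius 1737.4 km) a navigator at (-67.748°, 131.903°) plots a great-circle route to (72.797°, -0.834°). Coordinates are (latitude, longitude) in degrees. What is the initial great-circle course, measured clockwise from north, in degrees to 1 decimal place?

309.0°

Δλ = -132.737° = -2.3167 rad.
y = sin Δλ · cos φ₂ = (-0.7345)(0.2958) = -0.2172
x = cos φ₁ sin φ₂ − sin φ₁ cos φ₂ cos Δλ = (0.3787)(0.9553) − (-0.9255)(0.2958)(-0.6786) = 0.1760
θ = atan2(y, x) = -50.99°; adding 360° gives 309.0°.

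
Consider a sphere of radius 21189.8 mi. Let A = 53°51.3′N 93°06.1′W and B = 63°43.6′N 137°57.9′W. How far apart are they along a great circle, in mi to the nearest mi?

9102 mi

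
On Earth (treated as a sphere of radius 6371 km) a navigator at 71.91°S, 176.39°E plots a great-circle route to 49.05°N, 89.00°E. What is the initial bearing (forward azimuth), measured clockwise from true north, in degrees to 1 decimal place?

291.9°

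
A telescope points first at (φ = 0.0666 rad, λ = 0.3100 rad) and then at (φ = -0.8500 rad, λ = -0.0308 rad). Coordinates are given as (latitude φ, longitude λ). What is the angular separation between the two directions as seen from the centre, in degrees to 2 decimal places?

In radians: φ₁ = 0.0666, φ₂ = -0.8500, Δλ = -19.526° = -0.3408 rad.
cos c = sin φ₁ sin φ₂ + cos φ₁ cos φ₂ cos Δλ = (0.0666)(-0.7513) + (0.9978)(0.6600)(0.9425) = 0.57065,
so c = arccos(0.57065) = 0.96350 rad.
So the angular separation is 55.20°.

55.20°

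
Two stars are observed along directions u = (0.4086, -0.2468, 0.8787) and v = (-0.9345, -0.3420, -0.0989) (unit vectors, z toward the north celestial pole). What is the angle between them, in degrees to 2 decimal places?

112.60°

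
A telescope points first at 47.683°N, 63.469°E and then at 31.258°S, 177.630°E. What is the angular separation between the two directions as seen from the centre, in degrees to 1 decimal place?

128.3°

With latitudes φ₁ = 47.683°, φ₂ = -31.258° and longitude difference Δλ = 114.161°:
Haversine: a = sin²(Δφ/2) + cos φ₁ cos φ₂ sin²(Δλ/2) = 0.4041 + (0.6732)(0.8548)(0.7047) = 0.80962.
Central angle c = 2·arcsin(√a) = 2.23857 rad.
So the angular separation is 128.3°.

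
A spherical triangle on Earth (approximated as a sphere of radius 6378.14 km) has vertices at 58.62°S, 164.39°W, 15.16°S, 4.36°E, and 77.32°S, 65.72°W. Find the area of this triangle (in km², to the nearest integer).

4509872 km²

Side lengths (central angles): a = 1.2373, b = 0.6169, c = 1.8438 rad; semiperimeter s = 1.8490.
By l'Huilier's theorem, tan(E/4) = √[tan(s/2) tan((s−a)/2) tan((s−b)/2) tan((s−c)/2)], giving spherical excess E = 0.1109 rad.
Area = E·R² = 0.1109 × (6378.14)² ≈ 4509872 km².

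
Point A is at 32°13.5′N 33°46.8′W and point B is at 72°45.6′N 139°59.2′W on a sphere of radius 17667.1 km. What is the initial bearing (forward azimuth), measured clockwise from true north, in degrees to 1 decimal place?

With φ₁ = 0.5624, φ₂ = 1.2699, Δλ = -1.8537 rad, the forward-azimuth formula gives
θ = atan2( sin Δλ cos φ₂ , cos φ₁ sin φ₂ − sin φ₁ cos φ₂ cos Δλ ) = atan2(-0.2846, 0.8521) = -18.47°.
Adding 360° brings this into [0°, 360°): 341.5°.

341.5°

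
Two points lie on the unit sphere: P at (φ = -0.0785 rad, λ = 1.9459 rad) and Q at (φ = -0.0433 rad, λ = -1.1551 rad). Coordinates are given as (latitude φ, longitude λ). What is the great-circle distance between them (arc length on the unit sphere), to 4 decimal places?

3.0132

In radians: φ₁ = -0.0785, φ₂ = -0.0433, Δλ = -177.674° = -3.1010 rad.
Haversine: a = sin²(Δφ/2) + cos φ₁ cos φ₂ sin²(Δλ/2) = 0.0003 + (0.9969)(0.9991)(0.9996) = 0.99589.
Central angle c = 2·arcsin(√a) = 3.01322 rad.
On the unit sphere the arc length equals the central angle: 3.0132.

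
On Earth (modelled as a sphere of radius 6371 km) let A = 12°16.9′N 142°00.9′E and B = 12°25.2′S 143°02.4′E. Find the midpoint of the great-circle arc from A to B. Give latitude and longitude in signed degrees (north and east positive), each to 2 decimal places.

-0.07°, 142.53°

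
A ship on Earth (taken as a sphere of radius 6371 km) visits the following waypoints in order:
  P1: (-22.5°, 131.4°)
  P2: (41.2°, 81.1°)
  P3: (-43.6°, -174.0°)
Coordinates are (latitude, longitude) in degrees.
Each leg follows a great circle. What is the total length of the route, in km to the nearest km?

22839 km

Leg P1→P2: central angle 1.3776 rad, distance 8776.9 km.
Leg P2→P3: central angle 2.2073 rad, distance 14062.4 km.
Total: 8776.9 + 14062.4 ≈ 22839 km.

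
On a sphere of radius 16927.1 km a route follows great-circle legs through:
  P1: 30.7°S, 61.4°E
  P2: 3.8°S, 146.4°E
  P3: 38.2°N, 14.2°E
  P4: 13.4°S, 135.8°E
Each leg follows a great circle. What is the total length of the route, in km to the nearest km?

Leg P1→P2: central angle 1.4620 rad, distance 24746.9 km.
Leg P2→P3: central angle 2.1745 rad, distance 36808.1 km.
Leg P3→P4: central angle 2.1459 rad, distance 36323.1 km.
Total: 24746.9 + 36808.1 + 36323.1 ≈ 97878 km.

97878 km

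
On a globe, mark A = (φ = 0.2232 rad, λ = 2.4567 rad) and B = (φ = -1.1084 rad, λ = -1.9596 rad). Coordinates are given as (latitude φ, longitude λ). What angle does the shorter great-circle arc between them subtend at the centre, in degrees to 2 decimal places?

Let φ₁ = 0.2232 rad, φ₂ = -1.1084 rad, and Δλ = 1.8669 rad.
cos c = sin φ₁ sin φ₂ + cos φ₁ cos φ₂ cos Δλ = (0.2214)(-0.8950) + (0.9752)(0.4461)(-0.2918) = -0.32504,
so c = arccos(-0.32504) = 1.90185 rad.
So the angular separation is 108.97°.

108.97°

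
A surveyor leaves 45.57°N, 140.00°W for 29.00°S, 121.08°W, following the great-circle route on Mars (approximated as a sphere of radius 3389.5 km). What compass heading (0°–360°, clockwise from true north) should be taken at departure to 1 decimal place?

163.0°

With φ₁ = 0.7953, φ₂ = -0.5061, Δλ = 0.3302 rad, the forward-azimuth formula gives
θ = atan2( sin Δλ cos φ₂ , cos φ₁ sin φ₂ − sin φ₁ cos φ₂ cos Δλ ) = atan2(0.2836, -0.9302) = 163.05°.
So the initial bearing is 163.0°.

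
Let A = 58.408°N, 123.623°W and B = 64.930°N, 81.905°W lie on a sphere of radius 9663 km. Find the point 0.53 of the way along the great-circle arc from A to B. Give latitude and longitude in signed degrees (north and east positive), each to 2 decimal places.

Central angle δ = 0.3562 rad. Interpolating on the sphere with fraction f = 0.53:
P = [sin((1−f)δ)·A + sin(fδ)·B] / sin δ = 0.4778·A + 0.5382·B in Cartesian coordinates,
giving P = (-0.1065, -0.4342, 0.8945), i.e. latitude 63.44°, longitude -103.78°.

63.44°, -103.78°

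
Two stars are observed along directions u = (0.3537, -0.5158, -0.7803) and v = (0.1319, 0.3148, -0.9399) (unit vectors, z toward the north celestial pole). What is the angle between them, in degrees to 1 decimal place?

51.9°

u·v = 0.6177; |u| = 1.0000, |v| = 1.0000.
cos θ = (u·v)/(|u||v|) = 0.6177, so θ = 51.9°.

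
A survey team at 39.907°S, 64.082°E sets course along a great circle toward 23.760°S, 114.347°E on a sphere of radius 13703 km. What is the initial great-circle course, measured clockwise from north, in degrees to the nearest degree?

Δλ = 50.265° = 0.8773 rad.
y = sin Δλ · cos φ₂ = (0.7690)(0.9152) = 0.7038
x = cos φ₁ sin φ₂ − sin φ₁ cos φ₂ cos Δλ = (0.7671)(-0.4029) − (-0.6415)(0.9152)(0.6392) = 0.0663
θ = atan2(y, x) = 84.62°, so the bearing is 85°.

85°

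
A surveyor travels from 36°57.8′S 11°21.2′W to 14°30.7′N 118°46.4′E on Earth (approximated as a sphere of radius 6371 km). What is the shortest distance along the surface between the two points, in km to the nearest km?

14509 km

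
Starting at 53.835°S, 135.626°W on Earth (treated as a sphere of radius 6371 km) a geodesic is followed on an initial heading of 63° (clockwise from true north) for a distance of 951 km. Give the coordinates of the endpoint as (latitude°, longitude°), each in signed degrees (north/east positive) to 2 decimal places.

-49.33°, -123.89°

Angular distance δ = d/R = 951/6371 = 0.14927 rad; initial bearing θ = 1.0996 rad.
sin φ₂ = sin φ₁ cos δ + cos φ₁ sin δ cos θ = (-0.8073)(0.9889) + (0.5901)(0.1487)(0.4540) = -0.7585, so φ₂ = -49.33°.
Δλ = atan2(sin θ sin δ cos φ₁, cos δ − sin φ₁ sin φ₂) = atan2(0.0782, 0.3765) = 11.732°.
λ₂ = -135.626° + 11.732° = -123.89°.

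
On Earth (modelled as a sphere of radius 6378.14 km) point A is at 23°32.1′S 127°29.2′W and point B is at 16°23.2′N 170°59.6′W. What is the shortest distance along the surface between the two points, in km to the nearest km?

With latitudes φ₁ = -23.535°, φ₂ = 16.387° and longitude difference Δλ = -43.507°:
cos c = sin φ₁ sin φ₂ + cos φ₁ cos φ₂ cos Δλ = (-0.3993)(0.2821) + (0.9168)(0.9594)(0.7253) = 0.52530,
so c = arccos(0.52530) = 1.01773 rad.
Distance = R·c = 6378.14 × 1.0177 ≈ 6491 km.

6491 km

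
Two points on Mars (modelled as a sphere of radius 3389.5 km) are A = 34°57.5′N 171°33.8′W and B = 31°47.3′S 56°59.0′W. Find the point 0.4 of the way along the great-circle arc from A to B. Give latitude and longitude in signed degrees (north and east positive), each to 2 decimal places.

10.64°, -122.73°

The central angle between A and B is δ = 2.2039 rad.
With f = 0.4, the slerp weights are sin((1−f)δ)/sin δ = 1.2023 and sin(fδ)/sin δ = 0.9572.
Weighted sum of the unit vectors: (1.2023)·(-0.8107,-0.1202,0.5730) + (0.9572)·(0.4632,-0.7127,-0.5268) = (-0.5313, -0.8268, 0.1846).
Converting back: φ = atan2(z, √(x²+y²)) = 10.64°, λ = atan2(y, x) = -122.73°.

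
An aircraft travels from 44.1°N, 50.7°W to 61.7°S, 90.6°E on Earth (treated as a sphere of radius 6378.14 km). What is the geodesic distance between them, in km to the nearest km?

Let φ₁ = 0.7697 rad, φ₂ = -1.0769 rad, and Δλ = 2.4662 rad.
cos c = sin φ₁ sin φ₂ + cos φ₁ cos φ₂ cos Δλ = (0.6959)(-0.8805) + (0.7181)(0.4741)(-0.7804) = -0.87844,
so c = arccos(-0.87844) = 2.64338 rad.
Distance = R·c = 6378.14 × 2.6434 ≈ 16860 km.

16860 km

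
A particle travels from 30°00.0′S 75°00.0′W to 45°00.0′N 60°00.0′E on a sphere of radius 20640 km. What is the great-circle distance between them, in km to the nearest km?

51105 km

Let φ₁ = -0.5236 rad, φ₂ = 0.7854 rad, and Δλ = 2.3562 rad.
cos c = sin φ₁ sin φ₂ + cos φ₁ cos φ₂ cos Δλ = (-0.5000)(0.7071) + (0.8660)(0.7071)(-0.7071) = -0.78657,
so c = arccos(-0.78657) = 2.47602 rad.
Distance = R·c = 20640 × 2.4760 ≈ 51105 km.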